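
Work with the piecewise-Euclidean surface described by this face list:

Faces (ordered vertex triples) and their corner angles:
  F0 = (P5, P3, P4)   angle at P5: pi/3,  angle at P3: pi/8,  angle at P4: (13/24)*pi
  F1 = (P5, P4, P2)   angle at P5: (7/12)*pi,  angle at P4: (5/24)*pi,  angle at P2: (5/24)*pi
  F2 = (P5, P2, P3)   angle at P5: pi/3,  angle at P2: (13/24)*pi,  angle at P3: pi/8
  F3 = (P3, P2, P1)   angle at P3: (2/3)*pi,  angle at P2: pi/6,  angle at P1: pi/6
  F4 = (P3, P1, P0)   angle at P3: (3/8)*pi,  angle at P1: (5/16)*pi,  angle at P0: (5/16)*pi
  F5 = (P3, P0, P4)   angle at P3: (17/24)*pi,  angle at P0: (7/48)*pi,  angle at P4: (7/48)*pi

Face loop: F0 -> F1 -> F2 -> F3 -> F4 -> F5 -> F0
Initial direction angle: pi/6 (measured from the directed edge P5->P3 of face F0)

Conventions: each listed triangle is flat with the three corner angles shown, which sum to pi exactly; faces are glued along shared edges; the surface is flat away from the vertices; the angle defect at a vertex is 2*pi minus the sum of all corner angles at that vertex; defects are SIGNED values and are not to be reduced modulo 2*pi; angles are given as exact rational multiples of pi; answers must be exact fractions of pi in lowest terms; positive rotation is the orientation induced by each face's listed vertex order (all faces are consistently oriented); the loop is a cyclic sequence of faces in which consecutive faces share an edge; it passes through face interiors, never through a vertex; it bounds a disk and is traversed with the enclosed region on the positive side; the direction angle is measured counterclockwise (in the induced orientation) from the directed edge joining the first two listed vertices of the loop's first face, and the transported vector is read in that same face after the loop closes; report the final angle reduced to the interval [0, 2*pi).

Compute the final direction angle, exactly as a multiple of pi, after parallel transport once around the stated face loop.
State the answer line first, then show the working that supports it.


Answer: final direction angle = (11/12)*pi

enclosed vertex P3: corner angles sum to 2*pi, defect = 2*pi - 2*pi = 0
enclosed vertex P5: corner angles sum to (5/4)*pi, defect = 2*pi - (5/4)*pi = (3/4)*pi
final direction = starting direction + enclosed defect total, reduced mod 2*pi (induced orientation)
final angle = pi/6 + (3/4)*pi = (11/12)*pi (mod 2*pi)


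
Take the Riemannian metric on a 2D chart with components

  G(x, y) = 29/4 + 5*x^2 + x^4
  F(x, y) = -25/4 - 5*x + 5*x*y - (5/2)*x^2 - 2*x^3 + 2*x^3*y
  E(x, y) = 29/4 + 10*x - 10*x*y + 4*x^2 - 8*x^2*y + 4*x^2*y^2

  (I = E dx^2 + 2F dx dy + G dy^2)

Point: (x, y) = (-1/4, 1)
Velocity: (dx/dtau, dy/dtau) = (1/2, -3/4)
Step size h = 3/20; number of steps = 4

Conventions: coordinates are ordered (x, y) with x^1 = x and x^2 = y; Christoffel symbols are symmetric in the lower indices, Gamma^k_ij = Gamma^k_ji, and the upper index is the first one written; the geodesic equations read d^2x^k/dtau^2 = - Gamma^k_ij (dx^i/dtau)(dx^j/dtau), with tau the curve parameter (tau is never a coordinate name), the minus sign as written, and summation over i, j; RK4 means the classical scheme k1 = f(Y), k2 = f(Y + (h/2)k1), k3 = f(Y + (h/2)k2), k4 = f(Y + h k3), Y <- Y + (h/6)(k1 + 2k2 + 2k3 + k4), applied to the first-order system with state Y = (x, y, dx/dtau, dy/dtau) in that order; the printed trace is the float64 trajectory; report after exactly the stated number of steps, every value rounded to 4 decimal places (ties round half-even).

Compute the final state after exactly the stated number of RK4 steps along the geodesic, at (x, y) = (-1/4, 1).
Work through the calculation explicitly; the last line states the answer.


f(Y) = (dx/dtau, dy/dtau, -Gamma^x_ij Y'^i Y'^j, -Gamma^y_ij Y'^i Y'^j) with the Gammas evaluated at the stage position; h = 0.150000; intermediate values shown to 6 dp
step 0: x = -0.2500, y = 1.0000, dx/dtau = 0.5000, dy/dtau = -0.7500
step 1:
  k1: at (x, y) = (-0.250000, 1.000000), (dx/dtau, dy/dtau) = (0.500000, -0.750000); Gamma_xxx = 0.000000, Gamma_xxy = 0.090472, Gamma_xyy = 0.000000, Gamma_yxx = 0.000000, Gamma_yxy = -0.092734, Gamma_yyy = 0.000000; k1 = (0.500000, -0.750000, 0.067854, -0.069550)
  k2: at (x, y) = (-0.212500, 0.943750), (dx/dtau, dy/dtau) = (0.505089, -0.755216); Gamma_xxx = 0.020469, Gamma_xxy = 0.077328, Gamma_xyy = 0.000000, Gamma_yxx = -0.021040, Gamma_yxy = -0.079484, Gamma_yyy = 0.000000; k2 = (0.505089, -0.755216, 0.053771, -0.055271)
  k3: at (x, y) = (-0.212118, 0.943359), (dx/dtau, dy/dtau) = (0.504033, -0.754145); Gamma_xxx = 0.020613, Gamma_xxy = 0.077193, Gamma_xyy = 0.000000, Gamma_yxx = -0.021187, Gamma_yxy = -0.079345, Gamma_yyy = 0.000000; k3 = (0.504033, -0.754145, 0.053448, -0.054938)
  k4: at (x, y) = (-0.174395, 0.886878), (dx/dtau, dy/dtau) = (0.508017, -0.758241); Gamma_xxx = 0.041367, Gamma_xxy = 0.063773, Gamma_xyy = 0.000000, Gamma_yxx = -0.042541, Gamma_yxy = -0.065584, Gamma_yyy = 0.000000; k4 = (0.508017, -0.758241, 0.038455, -0.039547)
  Y <- Y + (h/6)(k1 + 2k2 + 2k3 + k4): x = -0.1743, y = 0.8868, dx/dtau = 0.5080, dy/dtau = -0.7582
step 2:
  k1: at (x, y) = (-0.174343, 0.886826), (dx/dtau, dy/dtau) = (0.508019, -0.758238); Gamma_xxx = 0.041386, Gamma_xxy = 0.063755, Gamma_xyy = 0.000000, Gamma_yxx = -0.042561, Gamma_yxy = -0.065565, Gamma_yyy = 0.000000; k1 = (0.508019, -0.758238, 0.038436, -0.039527)
  k2: at (x, y) = (-0.136242, 0.829958), (dx/dtau, dy/dtau) = (0.510901, -0.761202); Gamma_xxx = 0.062442, Gamma_xxy = 0.050030, Gamma_xyy = 0.000000, Gamma_yxx = -0.064094, Gamma_yxy = -0.051353, Gamma_yyy = 0.000000; k2 = (0.510901, -0.761202, 0.022615, -0.023213)
  k3: at (x, y) = (-0.136026, 0.829736), (dx/dtau, dy/dtau) = (0.509715, -0.759979); Gamma_xxx = 0.062525, Gamma_xxy = 0.049952, Gamma_xyy = 0.000000, Gamma_yxx = -0.064177, Gamma_yxy = -0.051272, Gamma_yyy = 0.000000; k3 = (0.509715, -0.759979, 0.022455, -0.023049)
  k4: at (x, y) = (-0.097886, 0.772829), (dx/dtau, dy/dtau) = (0.511387, -0.761695); Gamma_xxx = 0.083710, Gamma_xxy = 0.036070, Gamma_xyy = 0.000000, Gamma_yxx = -0.085552, Gamma_yxy = -0.036864, Gamma_yyy = 0.000000; k4 = (0.511387, -0.761695, 0.006208, -0.006345)
  Y <- Y + (h/6)(k1 + 2k2 + 2k3 + k4): x = -0.0978, y = 0.7728, dx/dtau = 0.5114, dy/dtau = -0.7617
step 3:
  k1: at (x, y) = (-0.097828, 0.772769), (dx/dtau, dy/dtau) = (0.511388, -0.761698); Gamma_xxx = 0.083732, Gamma_xxy = 0.036048, Gamma_xyy = 0.000000, Gamma_yxx = -0.085575, Gamma_yxy = -0.036842, Gamma_yyy = 0.000000; k1 = (0.511388, -0.761698, 0.006186, -0.006322)
  k2: at (x, y) = (-0.059473, 0.715641), (dx/dtau, dy/dtau) = (0.511852, -0.762172); Gamma_xxx = 0.105063, Gamma_xxy = 0.021974, Gamma_xyy = 0.000000, Gamma_yxx = -0.106654, Gamma_yxy = -0.022307, Gamma_yyy = 0.000000; k2 = (0.511852, -0.762172, -0.010381, 0.010538)
  k3: at (x, y) = (-0.059439, 0.715606), (dx/dtau, dy/dtau) = (0.510610, -0.760907); Gamma_xxx = 0.105076, Gamma_xxy = 0.021961, Gamma_xyy = 0.000000, Gamma_yxx = -0.106667, Gamma_yxy = -0.022293, Gamma_yyy = 0.000000; k3 = (0.510610, -0.760907, -0.010331, 0.010487)
  k4: at (x, y) = (-0.021236, 0.658632), (dx/dtau, dy/dtau) = (0.509839, -0.760125); Gamma_xxx = 0.126355, Gamma_xxy = 0.007860, Gamma_xyy = 0.000000, Gamma_yxx = -0.127115, Gamma_yxy = -0.007908, Gamma_yyy = 0.000000; k4 = (0.509839, -0.760125, -0.026752, 0.026913)
  Y <- Y + (h/6)(k1 + 2k2 + 2k3 + k4): x = -0.0212, y = 0.6586, dx/dtau = 0.5098, dy/dtau = -0.7601
step 4:
  k1: at (x, y) = (-0.021174, 0.658569), (dx/dtau, dy/dtau) = (0.509839, -0.760132); Gamma_xxx = 0.126378, Gamma_xxy = 0.007837, Gamma_xyy = 0.000000, Gamma_yxx = -0.127136, Gamma_yxy = -0.007884, Gamma_yyy = 0.000000; k1 = (0.509839, -0.760132, -0.026776, 0.026936)
  k2: at (x, y) = (0.017064, 0.601559), (dx/dtau, dy/dtau) = (0.507830, -0.758112); Gamma_xxx = 0.147612, Gamma_xxy = -0.006322, Gamma_xyy = 0.000000, Gamma_yxx = -0.146831, Gamma_yxy = 0.006288, Gamma_yyy = 0.000000; k2 = (0.507830, -0.758112, -0.042936, 0.042708)
  k3: at (x, y) = (0.016914, 0.601711), (dx/dtau, dy/dtau) = (0.506618, -0.756929); Gamma_xxx = 0.147556, Gamma_xxy = -0.006266, Gamma_xyy = 0.000000, Gamma_yxx = -0.146781, Gamma_yxy = 0.006233, Gamma_yyy = 0.000000; k3 = (0.506618, -0.756929, -0.042678, 0.042454)
  k4: at (x, y) = (0.054819, 0.545030), (dx/dtau, dy/dtau) = (0.503437, -0.753764); Gamma_xxx = 0.168537, Gamma_xxy = -0.020307, Gamma_xyy = 0.000000, Gamma_yxx = -0.165439, Gamma_yxy = 0.019934, Gamma_yyy = 0.000000; k4 = (0.503437, -0.753764, -0.058127, 0.057059)
  Y <- Y + (h/6)(k1 + 2k2 + 2k3 + k4): x = 0.0549, y = 0.5450, dx/dtau = 0.5034, dy/dtau = -0.7538

Answer: x = 0.0549, y = 0.5450, dx/dtau = 0.5034, dy/dtau = -0.7538


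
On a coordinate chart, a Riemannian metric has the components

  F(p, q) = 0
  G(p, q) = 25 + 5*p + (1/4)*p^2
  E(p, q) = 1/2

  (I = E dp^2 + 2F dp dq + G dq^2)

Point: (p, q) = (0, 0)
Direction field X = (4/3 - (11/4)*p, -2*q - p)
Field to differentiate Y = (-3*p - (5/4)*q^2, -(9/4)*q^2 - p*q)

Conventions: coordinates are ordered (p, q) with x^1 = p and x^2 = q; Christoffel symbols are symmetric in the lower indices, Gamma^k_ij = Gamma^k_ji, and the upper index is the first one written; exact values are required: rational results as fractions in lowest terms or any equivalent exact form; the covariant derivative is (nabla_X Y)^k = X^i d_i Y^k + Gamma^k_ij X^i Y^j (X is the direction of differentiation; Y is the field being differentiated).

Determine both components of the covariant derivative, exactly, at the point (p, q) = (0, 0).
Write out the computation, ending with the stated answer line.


E = 1/2, F = 0, G = 25 at the point
E_p = 0, E_q = 0, F_p = 0, F_q = 0, G_p = 5, G_q = 0
EG - F^2 = 25/2;  g^inv = (2/25) * [[25, 0], [0, 1/2]]
first-kind symbols [ij,l] = (1/2)(d_i g_jl + d_j g_il - d_l g_ij): [pp,p] = E_p/2 = 0, [pp,q] = F_p - E_q/2 = 0, [pq,p] = E_q/2 = 0, [pq,q] = G_p/2 = 5/2, [qq,p] = F_q - G_p/2 = -5/2, [qq,q] = G_q/2 = 0
Gamma^p_ij = (G*[ij,p] - F*[ij,q])/(EG - F^2), Gamma^q_ij = (E*[ij,q] - F*[ij,p])/(EG - F^2)
Gamma_ppp = 0, Gamma_ppq = 0, Gamma_pqq = -5, Gamma_qpp = 0, Gamma_qpq = 1/10, Gamma_qqq = 0
X = (4/3, 0), Y = (0, 0) at the point

Answer: (nabla_X Y)^p = -4, (nabla_X Y)^q = 0


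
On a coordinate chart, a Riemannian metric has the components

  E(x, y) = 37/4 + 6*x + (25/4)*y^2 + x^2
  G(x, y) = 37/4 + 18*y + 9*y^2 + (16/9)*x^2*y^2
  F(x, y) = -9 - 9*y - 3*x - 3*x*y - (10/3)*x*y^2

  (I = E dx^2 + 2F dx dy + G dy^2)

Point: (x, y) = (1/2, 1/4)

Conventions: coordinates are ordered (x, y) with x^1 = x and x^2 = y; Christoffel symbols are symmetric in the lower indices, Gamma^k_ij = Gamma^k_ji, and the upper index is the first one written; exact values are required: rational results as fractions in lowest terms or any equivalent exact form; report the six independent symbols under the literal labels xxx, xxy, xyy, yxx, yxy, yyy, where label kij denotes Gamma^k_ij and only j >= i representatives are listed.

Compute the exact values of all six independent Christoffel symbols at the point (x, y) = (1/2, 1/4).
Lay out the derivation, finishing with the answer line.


E = 825/64, F = -635/48, G = 2065/144 at the point
E_x = 7, E_y = 25/8, F_x = -95/24, F_y = -34/3, G_x = 1/9, G_y = 409/18
EG - F^2 = 90725/9216;  g^inv = (9216/90725) * [[2065/144, 635/48], [635/48, 825/64]]
first-kind symbols [ij,l] = (1/2)(d_i g_jl + d_j g_il - d_l g_ij): [xx,x] = E_x/2 = 7/2, [xx,y] = F_x - E_y/2 = -265/48, [xy,x] = E_y/2 = 25/16, [xy,y] = G_x/2 = 1/18, [yy,x] = F_y - G_x/2 = -205/18, [yy,y] = G_y/2 = 409/36
Gamma^x_ij = (G*[ij,x] - F*[ij,y])/(EG - F^2), Gamma^y_ij = (E*[ij,y] - F*[ij,x])/(EG - F^2)

Answer: Gamma_xxx = -42108/18145, Gamma_xxy = 127964/54435, Gamma_xyy = -216016/163305, Gamma_yxx = -45831/18145, Gamma_yxy = 7884/3629, Gamma_yyy = -4660/10887


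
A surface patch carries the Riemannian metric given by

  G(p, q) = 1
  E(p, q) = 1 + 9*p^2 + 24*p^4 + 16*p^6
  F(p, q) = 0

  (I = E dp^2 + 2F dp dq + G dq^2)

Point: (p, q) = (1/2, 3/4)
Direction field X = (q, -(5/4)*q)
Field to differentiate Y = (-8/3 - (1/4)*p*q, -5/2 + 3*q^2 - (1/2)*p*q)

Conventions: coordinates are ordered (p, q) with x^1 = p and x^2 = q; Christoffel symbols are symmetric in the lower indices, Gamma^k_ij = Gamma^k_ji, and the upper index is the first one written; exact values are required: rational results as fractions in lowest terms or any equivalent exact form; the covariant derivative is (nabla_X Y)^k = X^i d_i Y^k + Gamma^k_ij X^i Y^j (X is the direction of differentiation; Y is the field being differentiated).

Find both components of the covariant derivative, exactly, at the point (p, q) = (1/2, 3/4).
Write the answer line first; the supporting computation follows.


Answer: (nabla_X Y)^p = -639/128, (nabla_X Y)^q = -273/64

E = 5, F = 0, G = 1 at the point
E_p = 24, E_q = 0, F_p = 0, F_q = 0, G_p = 0, G_q = 0
EG - F^2 = 5;  g^inv = (1/5) * [[1, 0], [0, 5]]
first-kind symbols [ij,l] = (1/2)(d_i g_jl + d_j g_il - d_l g_ij): [pp,p] = E_p/2 = 12, [pp,q] = F_p - E_q/2 = 0, [pq,p] = E_q/2 = 0, [pq,q] = G_p/2 = 0, [qq,p] = F_q - G_p/2 = 0, [qq,q] = G_q/2 = 0
Gamma^p_ij = (G*[ij,p] - F*[ij,q])/(EG - F^2), Gamma^q_ij = (E*[ij,q] - F*[ij,p])/(EG - F^2)
Gamma_ppp = 12/5, Gamma_ppq = 0, Gamma_pqq = 0, Gamma_qpp = 0, Gamma_qpq = 0, Gamma_qqq = 0
X = (3/4, -15/16), Y = (-265/96, -1) at the point


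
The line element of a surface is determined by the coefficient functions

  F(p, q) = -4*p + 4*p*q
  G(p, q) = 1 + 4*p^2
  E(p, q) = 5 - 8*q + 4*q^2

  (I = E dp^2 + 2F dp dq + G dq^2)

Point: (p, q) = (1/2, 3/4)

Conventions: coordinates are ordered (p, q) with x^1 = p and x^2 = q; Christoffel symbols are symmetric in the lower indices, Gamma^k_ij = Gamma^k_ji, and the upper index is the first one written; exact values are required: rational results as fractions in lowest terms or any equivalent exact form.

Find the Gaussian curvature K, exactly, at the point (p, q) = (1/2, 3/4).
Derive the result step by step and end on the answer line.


E = 5/4, F = -1/2, G = 2, EG - F^2 = 9/4 at the point
E_p = 0, E_q = -2, F_p = -1, F_q = 2, G_p = 4, G_q = 0
E_qq = 8, F_pq = 4, G_pp = 8
K follows from Brioschi's formula, (det M1 - det M2)/(EG - F^2)^2.
M1 = [[-E_qq/2 + F_pq - G_pp/2, E_p/2, F_p - E_q/2], [F_q - G_p/2, E, F], [G_q/2, F, G]] = [[-4, 0, 0], [0, 5/4, -1/2], [0, -1/2, 2]]; det M1 = -9
M2 = [[0, E_q/2, G_p/2], [E_q/2, E, F], [G_p/2, F, G]] = [[0, -1, 2], [-1, 5/4, -1/2], [2, -1/2, 2]]; det M2 = -5
det M1 - det M2 = -4; K = -4 / (9/4)^2 = -64/81

Answer: K = -64/81


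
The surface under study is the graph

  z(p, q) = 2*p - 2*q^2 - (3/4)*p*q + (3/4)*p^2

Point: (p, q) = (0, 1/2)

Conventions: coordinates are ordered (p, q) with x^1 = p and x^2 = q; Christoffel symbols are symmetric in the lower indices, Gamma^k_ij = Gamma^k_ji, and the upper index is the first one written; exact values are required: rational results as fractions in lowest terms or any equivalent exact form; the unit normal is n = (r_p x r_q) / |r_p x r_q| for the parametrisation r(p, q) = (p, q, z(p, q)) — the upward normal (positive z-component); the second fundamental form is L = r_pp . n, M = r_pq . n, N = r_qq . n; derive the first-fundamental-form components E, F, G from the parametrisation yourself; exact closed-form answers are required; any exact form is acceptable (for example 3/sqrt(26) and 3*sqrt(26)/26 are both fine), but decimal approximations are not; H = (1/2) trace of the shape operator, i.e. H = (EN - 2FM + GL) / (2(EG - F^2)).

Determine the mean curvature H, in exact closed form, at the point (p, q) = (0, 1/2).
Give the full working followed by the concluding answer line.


z_p = 13/8, z_q = -2, z_pp = 3/2, z_pq = -3/4, z_qq = -4
E = 233/64, F = -13/4, G = 5; answer radicand W^2 = 489/64
unnormalised second-form numerators: l = 3/2, m = -3/4, n = -4; L = l/sqrt(489/64), and similarly M = m/sqrt(W^2), N = n/sqrt(W^2)
H = (E*n - 2*F*m + G*l) / (2*(EG - F^2)*sqrt(W^2)); E*n - 2*F*m + G*l = -191/16, EG - F^2 = 489/64, so H = (-382/489)/sqrt(489/64)

Answer: H = -3056*sqrt(489)/239121


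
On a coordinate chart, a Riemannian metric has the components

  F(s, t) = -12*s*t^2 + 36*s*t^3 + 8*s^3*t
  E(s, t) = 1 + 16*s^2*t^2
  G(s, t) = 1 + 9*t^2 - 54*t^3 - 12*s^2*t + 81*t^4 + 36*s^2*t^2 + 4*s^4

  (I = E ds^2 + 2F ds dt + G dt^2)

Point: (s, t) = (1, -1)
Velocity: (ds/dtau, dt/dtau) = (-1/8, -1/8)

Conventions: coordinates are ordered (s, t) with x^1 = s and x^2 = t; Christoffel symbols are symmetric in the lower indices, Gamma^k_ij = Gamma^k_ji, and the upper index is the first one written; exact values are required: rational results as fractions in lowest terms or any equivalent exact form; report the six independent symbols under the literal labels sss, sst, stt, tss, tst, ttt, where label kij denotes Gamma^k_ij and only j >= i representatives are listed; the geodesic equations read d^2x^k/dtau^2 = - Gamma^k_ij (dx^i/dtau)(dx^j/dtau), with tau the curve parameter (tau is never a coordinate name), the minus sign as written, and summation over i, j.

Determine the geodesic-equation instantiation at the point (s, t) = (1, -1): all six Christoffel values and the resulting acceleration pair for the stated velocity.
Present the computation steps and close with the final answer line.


E = 17, F = -56, G = 197 at the point
E_s = 32, E_t = -32, F_s = -72, F_t = 140, G_s = 112, G_t = -588
EG - F^2 = 213;  g^inv = (1/213) * [[197, 56], [56, 17]]
first-kind symbols [ij,l] = (1/2)(d_i g_jl + d_j g_il - d_l g_ij): [ss,s] = E_s/2 = 16, [ss,t] = F_s - E_t/2 = -56, [st,s] = E_t/2 = -16, [st,t] = G_s/2 = 56, [tt,s] = F_t - G_s/2 = 84, [tt,t] = G_t/2 = -294
Gamma^s_ij = (G*[ij,s] - F*[ij,t])/(EG - F^2), Gamma^t_ij = (E*[ij,t] - F*[ij,s])/(EG - F^2)
Gamma_sss = 16/213, Gamma_sst = -16/213, Gamma_stt = 28/71, Gamma_tss = -56/213, Gamma_tst = 56/213, Gamma_ttt = -98/71
d^2s/dtau^2 = -(Gamma_sss*(-1/8)^2 + 2*Gamma_sst*(-1/8)*(-1/8) + Gamma_stt*(-1/8)^2) = -17/3408
d^2t/dtau^2 = -(Gamma_tss*(-1/8)^2 + 2*Gamma_tst*(-1/8)*(-1/8) + Gamma_ttt*(-1/8)^2) = 119/6816

Answer: Gamma_sss = 16/213, Gamma_sst = -16/213, Gamma_stt = 28/71, Gamma_tss = -56/213, Gamma_tst = 56/213, Gamma_ttt = -98/71; accelerations (d^2s/dtau^2, d^2t/dtau^2) = (-17/3408, 119/6816)


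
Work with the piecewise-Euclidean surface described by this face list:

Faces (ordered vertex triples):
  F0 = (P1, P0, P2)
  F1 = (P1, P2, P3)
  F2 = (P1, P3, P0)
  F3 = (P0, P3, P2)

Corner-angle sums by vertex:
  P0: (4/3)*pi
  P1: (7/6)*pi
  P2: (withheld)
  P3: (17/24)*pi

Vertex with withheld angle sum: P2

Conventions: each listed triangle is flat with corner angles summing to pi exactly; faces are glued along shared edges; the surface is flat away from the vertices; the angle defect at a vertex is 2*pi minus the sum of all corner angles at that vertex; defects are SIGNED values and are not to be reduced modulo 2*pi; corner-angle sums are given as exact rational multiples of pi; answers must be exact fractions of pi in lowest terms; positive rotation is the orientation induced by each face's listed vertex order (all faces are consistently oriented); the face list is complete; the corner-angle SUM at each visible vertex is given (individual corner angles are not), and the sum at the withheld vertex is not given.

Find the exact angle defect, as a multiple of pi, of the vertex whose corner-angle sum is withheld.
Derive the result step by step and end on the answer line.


V = 4, E = 6, F = 4; chi = V - E + F = 2
Gauss-Bonnet: total defect = 2*pi*chi = 4*pi; visible defects sum to (67/24)*pi

Answer: defect(P2) = (29/24)*pi


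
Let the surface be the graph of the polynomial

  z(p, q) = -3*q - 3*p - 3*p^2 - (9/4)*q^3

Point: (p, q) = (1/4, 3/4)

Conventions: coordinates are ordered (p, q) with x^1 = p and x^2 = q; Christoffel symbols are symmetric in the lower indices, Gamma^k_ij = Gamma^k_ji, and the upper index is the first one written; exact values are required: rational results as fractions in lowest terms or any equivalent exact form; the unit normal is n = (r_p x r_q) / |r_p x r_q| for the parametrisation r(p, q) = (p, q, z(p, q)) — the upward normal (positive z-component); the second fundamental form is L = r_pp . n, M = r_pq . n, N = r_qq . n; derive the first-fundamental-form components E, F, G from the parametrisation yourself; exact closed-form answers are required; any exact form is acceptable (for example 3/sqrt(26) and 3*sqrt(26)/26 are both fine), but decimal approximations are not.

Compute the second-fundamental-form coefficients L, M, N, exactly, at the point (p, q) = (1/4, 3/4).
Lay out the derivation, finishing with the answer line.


z_p = -9/2, z_q = -435/64, z_pp = -6, z_pq = 0, z_qq = -81/8
E = 85/4, F = 3915/128, G = 193321/4096; answer radicand W^2 = 276265/4096
unnormalised second-form numerators: l = -6, m = 0, n = -81/8; L = l/sqrt(276265/4096), and similarly M = m/sqrt(W^2), N = n/sqrt(W^2)

Answer: L = -384*sqrt(276265)/276265, M = 0, N = -648*sqrt(276265)/276265


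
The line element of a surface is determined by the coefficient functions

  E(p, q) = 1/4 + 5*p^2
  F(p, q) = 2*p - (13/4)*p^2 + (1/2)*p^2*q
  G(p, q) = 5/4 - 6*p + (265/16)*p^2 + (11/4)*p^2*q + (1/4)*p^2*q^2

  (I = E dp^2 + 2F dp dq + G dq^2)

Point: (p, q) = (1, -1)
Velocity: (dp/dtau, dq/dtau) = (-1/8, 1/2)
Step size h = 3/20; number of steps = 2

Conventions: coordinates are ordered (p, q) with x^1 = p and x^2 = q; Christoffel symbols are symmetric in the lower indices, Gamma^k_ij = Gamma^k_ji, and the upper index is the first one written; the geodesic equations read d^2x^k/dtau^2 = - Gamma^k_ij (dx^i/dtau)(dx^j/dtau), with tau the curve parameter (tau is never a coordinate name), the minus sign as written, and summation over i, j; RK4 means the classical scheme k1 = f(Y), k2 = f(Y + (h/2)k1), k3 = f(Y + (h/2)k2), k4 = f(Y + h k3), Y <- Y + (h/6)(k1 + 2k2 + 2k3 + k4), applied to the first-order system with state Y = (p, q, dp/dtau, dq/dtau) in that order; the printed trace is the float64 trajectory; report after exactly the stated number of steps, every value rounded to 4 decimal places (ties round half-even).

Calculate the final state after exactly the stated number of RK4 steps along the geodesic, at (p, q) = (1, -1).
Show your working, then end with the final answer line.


f(Y) = (dp/dtau, dq/dtau, -Gamma^p_ij Y'^i Y'^j, -Gamma^q_ij Y'^i Y'^j) with the Gammas evaluated at the stage position; h = 0.150000; intermediate values shown to 6 dp
step 0: p = 1.0000, q = -1.0000, dp/dtau = -0.1250, dq/dtau = 0.5000
step 1:
  k1: at (p, q) = (1.000000, -1.000000), (dp/dtau, dq/dtau) = (-0.125000, 0.500000); Gamma_ppp = 0.806001, Gamma_ppq = 0.422434, Gamma_pqq = -2.103392, Gamma_qpp = -0.439141, Gamma_qpq = 1.267303, Gamma_qqq = -0.274463; k1 = (-0.125000, 0.500000, 0.566059, 0.233890)
  k2: at (p, q) = (0.990625, -0.962500), (dp/dtau, dq/dtau) = (-0.082546, 0.517542); Gamma_ppp = 0.818047, Gamma_ppq = 0.415330, Gamma_pqq = -2.128165, Gamma_qpp = -0.437231, Gamma_qpq = 1.274558, Gamma_qqq = -0.268013; k2 = (-0.082546, 0.517542, 0.599940, 0.183667)
  k3: at (p, q) = (0.993809, -0.961184), (dp/dtau, dq/dtau) = (-0.080004, 0.513775); Gamma_ppp = 0.815396, Gamma_ppq = 0.415522, Gamma_pqq = -2.124791, Gamma_qpp = -0.435222, Gamma_qpq = 1.270442, Gamma_qqq = -0.268271; k3 = (-0.080004, 0.513775, 0.589810, 0.178041)
  k4: at (p, q) = (0.987999, -0.922934), (dp/dtau, dq/dtau) = (-0.036528, 0.526706); Gamma_ppp = 0.824396, Gamma_ppq = 0.408727, Gamma_pqq = -2.145949, Gamma_qpp = -0.431264, Gamma_qpq = 1.273321, Gamma_qqq = -0.262182; k4 = (-0.036528, 0.526706, 0.609955, 0.122307)
  Y <- Y + (h/6)(k1 + 2k2 + 2k3 + k4): p = 0.9878, q = -0.9228, dp/dtau = -0.0361, dq/dtau = 0.5270
step 2:
  k1: at (p, q) = (0.987834, -0.922767), (dp/dtau, dq/dtau) = (-0.036112, 0.526990); Gamma_ppp = 0.824559, Gamma_ppq = 0.408678, Gamma_pqq = -2.146214, Gamma_qpp = -0.431324, Gamma_qpq = 1.273509, Gamma_qqq = -0.262135; k1 = (-0.036112, 0.526990, 0.610524, 0.121834)
  k2: at (p, q) = (0.985126, -0.883242), (dp/dtau, dq/dtau) = (0.009677, 0.536128); Gamma_ppp = 0.830901, Gamma_ppq = 0.402110, Gamma_pqq = -2.164397, Gamma_qpp = -0.425506, Gamma_qpq = 1.272485, Gamma_qqq = -0.256328; k2 = (0.009677, 0.536128, 0.617869, 0.060513)
  k3: at (p, q) = (0.988560, -0.882557), (dp/dtau, dq/dtau) = (0.010228, 0.531529); Gamma_ppp = 0.827914, Gamma_ppq = 0.402483, Gamma_pqq = -2.160367, Gamma_qpp = -0.423524, Gamma_qpq = 1.268110, Gamma_qqq = -0.256756; k3 = (0.010228, 0.531529, 0.605890, 0.058796)
  k4: at (p, q) = (0.989368, -0.843037), (dp/dtau, dq/dtau) = (0.054771, 0.535810); Gamma_ppp = 0.831027, Gamma_ppq = 0.396475, Gamma_pqq = -2.174341, Gamma_qpp = -0.415960, Gamma_qpq = 1.262790, Gamma_qqq = -0.251546; k4 = (0.054771, 0.535810, 0.598472, -0.000654)
  Y <- Y + (h/6)(k1 + 2k2 + 2k3 + k4): p = 0.9893, q = -0.8428, dp/dtau = 0.0553, dq/dtau = 0.5360

Answer: p = 0.9893, q = -0.8428, dp/dtau = 0.0553, dq/dtau = 0.5360


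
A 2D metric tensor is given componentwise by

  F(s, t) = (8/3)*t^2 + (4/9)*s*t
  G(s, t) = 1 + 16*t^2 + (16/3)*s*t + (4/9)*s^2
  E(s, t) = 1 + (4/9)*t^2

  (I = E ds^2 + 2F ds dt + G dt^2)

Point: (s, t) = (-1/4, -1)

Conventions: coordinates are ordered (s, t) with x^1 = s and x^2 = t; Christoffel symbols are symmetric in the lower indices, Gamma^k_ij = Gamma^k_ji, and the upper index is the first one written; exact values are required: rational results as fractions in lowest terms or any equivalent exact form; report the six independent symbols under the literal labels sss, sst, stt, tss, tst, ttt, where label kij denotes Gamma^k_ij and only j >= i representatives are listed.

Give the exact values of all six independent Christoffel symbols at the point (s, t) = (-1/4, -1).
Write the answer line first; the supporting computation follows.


Answer: Gamma_sss = 0, Gamma_sst = -16/677, Gamma_stt = -96/677, Gamma_tss = 0, Gamma_tst = -100/677, Gamma_ttt = -600/677

E = 13/9, F = 25/9, G = 661/36 at the point
E_s = 0, E_t = -8/9, F_s = -4/9, F_t = -49/9, G_s = -50/9, G_t = -100/3
EG - F^2 = 677/36;  g^inv = (36/677) * [[661/36, -25/9], [-25/9, 13/9]]
first-kind symbols [ij,l] = (1/2)(d_i g_jl + d_j g_il - d_l g_ij): [ss,s] = E_s/2 = 0, [ss,t] = F_s - E_t/2 = 0, [st,s] = E_t/2 = -4/9, [st,t] = G_s/2 = -25/9, [tt,s] = F_t - G_s/2 = -8/3, [tt,t] = G_t/2 = -50/3
Gamma^s_ij = (G*[ij,s] - F*[ij,t])/(EG - F^2), Gamma^t_ij = (E*[ij,t] - F*[ij,s])/(EG - F^2)


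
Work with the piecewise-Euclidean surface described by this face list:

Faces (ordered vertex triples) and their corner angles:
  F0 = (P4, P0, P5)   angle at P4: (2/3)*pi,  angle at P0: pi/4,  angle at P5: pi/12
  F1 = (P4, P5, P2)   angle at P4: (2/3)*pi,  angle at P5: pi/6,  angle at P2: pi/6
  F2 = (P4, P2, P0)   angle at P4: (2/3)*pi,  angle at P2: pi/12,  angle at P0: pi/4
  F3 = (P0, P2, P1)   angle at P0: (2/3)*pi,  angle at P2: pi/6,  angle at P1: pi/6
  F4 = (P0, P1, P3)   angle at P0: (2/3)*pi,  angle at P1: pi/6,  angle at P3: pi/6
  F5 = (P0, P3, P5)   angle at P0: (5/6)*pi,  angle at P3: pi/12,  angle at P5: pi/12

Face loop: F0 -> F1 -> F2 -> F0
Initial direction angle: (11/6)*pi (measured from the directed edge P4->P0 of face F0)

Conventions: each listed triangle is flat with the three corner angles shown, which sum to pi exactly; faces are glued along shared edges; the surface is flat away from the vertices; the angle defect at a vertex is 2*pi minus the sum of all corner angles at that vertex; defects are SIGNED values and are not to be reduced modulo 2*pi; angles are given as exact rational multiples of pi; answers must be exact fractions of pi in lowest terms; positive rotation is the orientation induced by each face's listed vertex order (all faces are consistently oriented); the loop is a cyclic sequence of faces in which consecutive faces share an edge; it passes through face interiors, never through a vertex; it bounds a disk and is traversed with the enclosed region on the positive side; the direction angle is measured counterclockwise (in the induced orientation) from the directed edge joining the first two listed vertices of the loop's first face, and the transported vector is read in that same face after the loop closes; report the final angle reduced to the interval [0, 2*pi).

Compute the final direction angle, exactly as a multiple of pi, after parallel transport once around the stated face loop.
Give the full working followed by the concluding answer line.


enclosed vertex P4: corner angles sum to 2*pi, defect = 2*pi - 2*pi = 0
by Gauss-Bonnet the loop rotates the vector by the enclosed defect sum (positive orientation, mod 2*pi)
final angle = (11/6)*pi + 0 = (11/6)*pi (mod 2*pi)

Answer: final direction angle = (11/6)*pi


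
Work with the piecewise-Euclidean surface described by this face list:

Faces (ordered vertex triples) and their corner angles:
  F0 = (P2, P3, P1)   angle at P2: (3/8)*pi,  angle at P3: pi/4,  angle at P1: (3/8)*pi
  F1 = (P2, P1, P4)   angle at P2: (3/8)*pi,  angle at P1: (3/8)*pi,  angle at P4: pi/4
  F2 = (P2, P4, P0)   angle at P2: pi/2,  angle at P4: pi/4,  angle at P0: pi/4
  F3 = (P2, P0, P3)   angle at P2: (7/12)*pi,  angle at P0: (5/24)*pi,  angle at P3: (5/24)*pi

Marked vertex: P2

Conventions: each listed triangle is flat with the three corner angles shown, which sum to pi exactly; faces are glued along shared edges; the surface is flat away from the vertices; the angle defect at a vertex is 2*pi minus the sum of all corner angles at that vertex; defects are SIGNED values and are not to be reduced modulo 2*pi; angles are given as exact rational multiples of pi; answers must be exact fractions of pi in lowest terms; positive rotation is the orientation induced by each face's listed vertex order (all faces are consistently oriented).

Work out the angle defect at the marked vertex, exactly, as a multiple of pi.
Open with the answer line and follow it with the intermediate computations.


Answer: defect(P2) = pi/6

Sum of corner angles at P2: (11/6)*pi
defect = 2*pi - (11/6)*pi


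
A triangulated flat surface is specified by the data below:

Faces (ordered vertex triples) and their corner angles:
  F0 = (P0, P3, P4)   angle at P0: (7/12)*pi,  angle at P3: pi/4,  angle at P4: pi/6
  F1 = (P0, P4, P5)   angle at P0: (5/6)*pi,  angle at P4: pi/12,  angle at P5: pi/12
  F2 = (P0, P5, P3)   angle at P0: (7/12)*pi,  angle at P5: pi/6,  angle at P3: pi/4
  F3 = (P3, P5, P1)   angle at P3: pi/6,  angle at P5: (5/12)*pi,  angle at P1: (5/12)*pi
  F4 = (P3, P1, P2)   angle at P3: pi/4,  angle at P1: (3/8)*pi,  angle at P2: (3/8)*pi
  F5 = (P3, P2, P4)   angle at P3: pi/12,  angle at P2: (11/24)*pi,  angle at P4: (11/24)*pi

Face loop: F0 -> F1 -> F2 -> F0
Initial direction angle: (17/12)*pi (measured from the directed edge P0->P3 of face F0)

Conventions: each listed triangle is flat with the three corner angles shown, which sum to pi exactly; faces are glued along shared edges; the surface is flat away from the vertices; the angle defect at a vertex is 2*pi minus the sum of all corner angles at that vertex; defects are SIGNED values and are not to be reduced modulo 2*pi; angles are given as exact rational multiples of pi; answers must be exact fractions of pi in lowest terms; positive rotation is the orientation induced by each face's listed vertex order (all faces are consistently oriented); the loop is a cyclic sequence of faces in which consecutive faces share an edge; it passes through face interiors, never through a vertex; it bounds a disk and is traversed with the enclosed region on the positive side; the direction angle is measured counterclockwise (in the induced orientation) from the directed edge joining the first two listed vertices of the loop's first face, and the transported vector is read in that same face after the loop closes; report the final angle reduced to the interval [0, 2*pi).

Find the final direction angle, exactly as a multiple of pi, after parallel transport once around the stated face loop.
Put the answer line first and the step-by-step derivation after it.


Answer: final direction angle = (17/12)*pi

enclosed vertex P0: corner angles sum to 2*pi, defect = 2*pi - 2*pi = 0
final direction = starting direction + enclosed defect total, reduced mod 2*pi (induced orientation)
final angle = (17/12)*pi + 0 = (17/12)*pi (mod 2*pi)


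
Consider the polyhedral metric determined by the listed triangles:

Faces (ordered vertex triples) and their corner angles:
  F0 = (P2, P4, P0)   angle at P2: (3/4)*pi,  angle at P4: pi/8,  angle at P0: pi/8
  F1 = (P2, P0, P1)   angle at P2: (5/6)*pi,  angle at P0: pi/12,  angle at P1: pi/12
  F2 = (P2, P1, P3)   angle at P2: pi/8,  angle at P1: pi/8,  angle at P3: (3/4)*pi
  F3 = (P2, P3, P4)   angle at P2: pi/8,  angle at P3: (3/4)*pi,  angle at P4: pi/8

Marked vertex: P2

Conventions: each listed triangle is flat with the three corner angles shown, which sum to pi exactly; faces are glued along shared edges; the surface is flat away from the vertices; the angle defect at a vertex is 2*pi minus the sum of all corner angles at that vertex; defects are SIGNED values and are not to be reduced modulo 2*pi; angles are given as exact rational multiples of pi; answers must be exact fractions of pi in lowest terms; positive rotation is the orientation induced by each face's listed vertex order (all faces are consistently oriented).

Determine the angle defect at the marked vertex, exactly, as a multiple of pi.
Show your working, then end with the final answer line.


Sum of corner angles at P2: (11/6)*pi
defect = 2*pi - (11/6)*pi

Answer: defect(P2) = pi/6


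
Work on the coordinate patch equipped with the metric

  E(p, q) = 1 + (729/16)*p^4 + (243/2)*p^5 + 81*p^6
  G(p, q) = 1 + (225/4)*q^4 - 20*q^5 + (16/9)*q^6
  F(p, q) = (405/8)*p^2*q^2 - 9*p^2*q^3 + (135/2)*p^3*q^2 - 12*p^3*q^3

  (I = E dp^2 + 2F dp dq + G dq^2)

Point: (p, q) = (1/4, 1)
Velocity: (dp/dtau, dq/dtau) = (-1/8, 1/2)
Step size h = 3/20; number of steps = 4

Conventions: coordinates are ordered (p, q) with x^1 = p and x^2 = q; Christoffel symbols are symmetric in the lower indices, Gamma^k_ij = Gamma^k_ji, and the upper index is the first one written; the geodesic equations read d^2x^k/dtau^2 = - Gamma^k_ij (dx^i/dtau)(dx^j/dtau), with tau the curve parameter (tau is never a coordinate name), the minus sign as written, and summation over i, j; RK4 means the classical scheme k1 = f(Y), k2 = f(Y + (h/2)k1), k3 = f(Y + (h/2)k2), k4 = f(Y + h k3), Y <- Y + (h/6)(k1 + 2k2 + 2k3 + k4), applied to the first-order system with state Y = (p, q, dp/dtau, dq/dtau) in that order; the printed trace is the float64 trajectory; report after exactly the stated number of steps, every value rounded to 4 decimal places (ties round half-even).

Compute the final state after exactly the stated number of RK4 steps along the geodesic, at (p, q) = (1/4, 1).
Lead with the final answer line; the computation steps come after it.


Answer: p = 0.1712, q = 1.2439, dp/dtau = -0.1344, dq/dtau = 0.3394

f(Y) = (dp/dtau, dq/dtau, -Gamma^p_ij Y'^i Y'^j, -Gamma^q_ij Y'^i Y'^j) with the Gammas evaluated at the stage position; h = 0.150000; intermediate values shown to 6 dp
step 0: p = 0.2500, q = 1.0000, dp/dtau = -0.1250, dq/dtau = 0.5000
step 1:
  k1: at (p, q) = (0.250000, 1.000000), (dp/dtau, dq/dtau) = (-0.125000, 0.500000); Gamma_ppp = 0.072378, Gamma_ppq = 0.000000, Gamma_pqq = 0.157266, Gamma_qpp = 0.793478, Gamma_qpq = 0.000000, Gamma_qqq = 1.724101; k1 = (-0.125000, 0.500000, -0.040447, -0.443423)
  k2: at (p, q) = (0.240625, 1.037500), (dp/dtau, dq/dtau) = (-0.128034, 0.466743); Gamma_ppp = 0.055673, Gamma_ppq = 0.000000, Gamma_pqq = 0.130245, Gamma_qpp = 0.710077, Gamma_qpq = 0.000000, Gamma_qqq = 1.661194; k2 = (-0.128034, 0.466743, -0.029287, -0.373530)
  k3: at (p, q) = (0.240397, 1.035006), (dp/dtau, dq/dtau) = (-0.127196, 0.471985); Gamma_ppp = 0.055950, Gamma_ppq = 0.000000, Gamma_pqq = 0.130861, Gamma_qpp = 0.712067, Gamma_qpq = 0.000000, Gamma_qqq = 1.665460; k3 = (-0.127196, 0.471985, -0.030057, -0.382535)
  k4: at (p, q) = (0.230921, 1.070798), (dp/dtau, dq/dtau) = (-0.129509, 0.442620); Gamma_ppp = 0.043168, Gamma_ppq = 0.000000, Gamma_pqq = 0.108701, Gamma_qpp = 0.638443, Gamma_qpq = 0.000000, Gamma_qqq = 1.607675; k4 = (-0.129509, 0.442620, -0.022020, -0.325671)
  Y <- Y + (h/6)(k1 + 2k2 + 2k3 + k4): p = 0.2309, q = 1.0705, dp/dtau = -0.1295, dq/dtau = 0.4430
step 2:
  k1: at (p, q) = (0.230876, 1.070502), (dp/dtau, dq/dtau) = (-0.129529, 0.442969); Gamma_ppp = 0.043179, Gamma_ppq = 0.000000, Gamma_pqq = 0.108740, Gamma_qpp = 0.638578, Gamma_qpq = 0.000000, Gamma_qqq = 1.608160; k1 = (-0.129529, 0.442969, -0.022062, -0.326270)
  k2: at (p, q) = (0.221161, 1.103725), (dp/dtau, dq/dtau) = (-0.131183, 0.418499); Gamma_ppp = 0.033404, Gamma_ppq = 0.000000, Gamma_pqq = 0.090624, Gamma_qpp = 0.573802, Gamma_qpq = 0.000000, Gamma_qqq = 1.556729; k2 = (-0.131183, 0.418499, -0.016447, -0.282523)
  k3: at (p, q) = (0.221037, 1.101889), (dp/dtau, dq/dtau) = (-0.130762, 0.421780); Gamma_ppp = 0.033529, Gamma_ppq = 0.000000, Gamma_pqq = 0.090942, Gamma_qpp = 0.574992, Gamma_qpq = 0.000000, Gamma_qqq = 1.559587; k3 = (-0.130762, 0.421780, -0.016752, -0.287280)
  k4: at (p, q) = (0.211261, 1.133769), (dp/dtau, dq/dtau) = (-0.132042, 0.399877); Gamma_ppp = 0.025935, Gamma_ppq = 0.000000, Gamma_pqq = 0.075847, Gamma_qpp = 0.517033, Gamma_qpq = 0.000000, Gamma_qqq = 1.512048; k4 = (-0.132042, 0.399877, -0.012580, -0.250794)
  Y <- Y + (h/6)(k1 + 2k2 + 2k3 + k4): p = 0.2112, q = 1.1336, dp/dtau = -0.1321, dq/dtau = 0.4001
step 3:
  k1: at (p, q) = (0.211239, 1.133587), (dp/dtau, dq/dtau) = (-0.132055, 0.400053); Gamma_ppp = 0.025940, Gamma_ppq = 0.000000, Gamma_pqq = 0.075864, Gamma_qpp = 0.517103, Gamma_qpq = 0.000000, Gamma_qqq = 1.512321; k1 = (-0.132055, 0.400053, -0.012594, -0.251052)
  k2: at (p, q) = (0.201335, 1.163591), (dp/dtau, dq/dtau) = (-0.132999, 0.381224); Gamma_ppp = 0.020052, Gamma_ppq = 0.000000, Gamma_pqq = 0.063316, Gamma_qpp = 0.465329, Gamma_qpq = 0.000000, Gamma_qqq = 1.469293; k2 = (-0.132999, 0.381224, -0.009556, -0.221766)
  k3: at (p, q) = (0.201264, 1.162179), (dp/dtau, dq/dtau) = (-0.132772, 0.383420); Gamma_ppp = 0.020111, Gamma_ppq = 0.000000, Gamma_pqq = 0.063488, Gamma_qpp = 0.466069, Gamma_qpq = 0.000000, Gamma_qqq = 1.471314; k3 = (-0.132772, 0.383420, -0.009688, -0.224516)
  k4: at (p, q) = (0.191323, 1.191100), (dp/dtau, dq/dtau) = (-0.133508, 0.366375); Gamma_ppp = 0.015502, Gamma_ppq = 0.000000, Gamma_pqq = 0.052920, Gamma_qpp = 0.419254, Gamma_qpq = 0.000000, Gamma_qqq = 1.431282; k4 = (-0.133508, 0.366375, -0.007380, -0.199595)
  Y <- Y + (h/6)(k1 + 2k2 + 2k3 + k4): p = 0.1913, q = 1.1910, dp/dtau = -0.1335, dq/dtau = 0.3665
step 4:
  k1: at (p, q) = (0.191312, 1.190980), (dp/dtau, dq/dtau) = (-0.133516, 0.366472); Gamma_ppp = 0.015503, Gamma_ppq = 0.000000, Gamma_pqq = 0.052928, Gamma_qpp = 0.419292, Gamma_qpq = 0.000000, Gamma_qqq = 1.431448; k1 = (-0.133516, 0.366472, -0.007385, -0.199721)
  k2: at (p, q) = (0.181298, 1.218465), (dp/dtau, dq/dtau) = (-0.134070, 0.351493); Gamma_ppp = 0.011907, Gamma_ppq = 0.000000, Gamma_pqq = 0.044051, Gamma_qpp = 0.376993, Gamma_qpq = 0.000000, Gamma_qqq = 1.394752; k2 = (-0.134070, 0.351493, -0.005656, -0.179095)
  k3: at (p, q) = (0.181256, 1.217342), (dp/dtau, dq/dtau) = (-0.133941, 0.353040); Gamma_ppp = 0.011935, Gamma_ppq = 0.000000, Gamma_pqq = 0.044146, Gamma_qpp = 0.377467, Gamma_qpq = 0.000000, Gamma_qqq = 1.396242; k3 = (-0.133941, 0.353040, -0.005716, -0.180796)
  k4: at (p, q) = (0.171221, 1.243936), (dp/dtau, dq/dtau) = (-0.134374, 0.339353); Gamma_ppp = 0.009113, Gamma_ppq = 0.000000, Gamma_pqq = 0.036622, Gamma_qpp = 0.338904, Gamma_qpq = 0.000000, Gamma_qqq = 1.361891; k4 = (-0.134374, 0.339353, -0.004382, -0.162955)
  Y <- Y + (h/6)(k1 + 2k2 + 2k3 + k4): p = 0.1712, q = 1.2439, dp/dtau = -0.1344, dq/dtau = 0.3394


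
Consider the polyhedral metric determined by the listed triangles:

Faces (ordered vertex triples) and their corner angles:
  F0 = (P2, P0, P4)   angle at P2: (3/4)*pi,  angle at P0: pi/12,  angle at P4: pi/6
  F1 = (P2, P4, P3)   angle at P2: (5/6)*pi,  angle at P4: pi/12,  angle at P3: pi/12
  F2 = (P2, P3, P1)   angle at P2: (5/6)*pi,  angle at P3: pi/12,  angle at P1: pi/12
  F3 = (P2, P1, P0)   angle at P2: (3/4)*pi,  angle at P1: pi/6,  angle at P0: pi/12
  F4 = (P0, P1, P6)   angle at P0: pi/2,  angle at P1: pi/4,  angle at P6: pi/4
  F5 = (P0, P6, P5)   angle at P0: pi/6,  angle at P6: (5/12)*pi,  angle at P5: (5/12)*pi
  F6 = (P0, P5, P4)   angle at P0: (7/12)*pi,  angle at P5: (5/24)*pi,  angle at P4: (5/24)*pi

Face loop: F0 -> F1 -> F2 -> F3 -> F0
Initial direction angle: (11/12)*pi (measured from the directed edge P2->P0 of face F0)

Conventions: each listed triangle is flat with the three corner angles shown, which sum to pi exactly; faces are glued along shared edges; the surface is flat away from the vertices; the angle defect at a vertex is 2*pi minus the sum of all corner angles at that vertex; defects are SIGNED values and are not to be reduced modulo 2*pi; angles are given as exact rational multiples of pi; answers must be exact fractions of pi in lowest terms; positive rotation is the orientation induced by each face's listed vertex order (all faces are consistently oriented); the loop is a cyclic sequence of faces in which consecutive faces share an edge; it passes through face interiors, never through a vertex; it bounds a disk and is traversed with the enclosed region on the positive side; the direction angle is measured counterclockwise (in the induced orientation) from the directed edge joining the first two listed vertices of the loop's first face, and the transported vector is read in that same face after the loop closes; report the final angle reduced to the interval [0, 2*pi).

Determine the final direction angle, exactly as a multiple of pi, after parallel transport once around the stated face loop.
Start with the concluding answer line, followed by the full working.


Answer: final direction angle = (7/4)*pi

enclosed vertex P2: corner angles sum to (19/6)*pi, defect = 2*pi - (19/6)*pi = (-7/6)*pi
summing the enclosed defects onto the initial angle, mod 2*pi in the induced orientation:
final angle = (11/12)*pi - (7/6)*pi = (7/4)*pi (mod 2*pi)
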